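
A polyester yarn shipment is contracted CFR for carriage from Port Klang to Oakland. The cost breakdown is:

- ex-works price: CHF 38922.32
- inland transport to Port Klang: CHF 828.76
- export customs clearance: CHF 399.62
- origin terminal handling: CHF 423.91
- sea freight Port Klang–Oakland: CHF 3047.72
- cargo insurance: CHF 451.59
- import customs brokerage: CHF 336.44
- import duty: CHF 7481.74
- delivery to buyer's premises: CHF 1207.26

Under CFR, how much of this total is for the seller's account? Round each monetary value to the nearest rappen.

CFR: the seller pays costs through ocean freight to the destination port, but not insurance.
Seller's account: goods 38922.32 + inland to port 828.76 + export clearance 399.62 + origin terminal 423.91 + freight 3047.72 = 43622.33
Buyer's account: insurance 451.59 + brokerage 336.44 + duty 7481.74 + delivery 1207.26 = 9477.03

Seller's account: CHF 43622.33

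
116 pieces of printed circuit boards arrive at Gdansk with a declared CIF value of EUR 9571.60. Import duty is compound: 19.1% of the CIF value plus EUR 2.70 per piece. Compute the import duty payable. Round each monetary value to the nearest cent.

Import duty: EUR 2141.38

Ad valorem component: 9571.60 × 19.1% = 1828.18
Specific component: 116 × 2.70 = 313.20
Import duty = 1828.18 + 313.20 = 2141.38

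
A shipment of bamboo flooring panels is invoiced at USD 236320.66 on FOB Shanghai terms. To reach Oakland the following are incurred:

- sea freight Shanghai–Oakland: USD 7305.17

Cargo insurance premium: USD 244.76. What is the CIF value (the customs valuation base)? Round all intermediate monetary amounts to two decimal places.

CIF = FOB price + freight + insurance
CIF = 236320.66 + 7305.17 + 244.76 = 243870.59

CIF value: USD 243870.59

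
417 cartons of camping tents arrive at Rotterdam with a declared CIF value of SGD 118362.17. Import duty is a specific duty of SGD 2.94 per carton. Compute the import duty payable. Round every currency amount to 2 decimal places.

Import duty = 417 × 2.94 = 1225.98

Import duty: SGD 1225.98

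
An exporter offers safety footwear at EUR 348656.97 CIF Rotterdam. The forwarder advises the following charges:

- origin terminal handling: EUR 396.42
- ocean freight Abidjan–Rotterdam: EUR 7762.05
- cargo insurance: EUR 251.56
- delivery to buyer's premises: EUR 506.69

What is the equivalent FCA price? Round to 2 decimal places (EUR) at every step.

FCA price: EUR 340246.94

Not relevant to the conversion: delivery — on the buyer under both terms; not part of either seller's price.
From CIF to FCA, the seller no longer bears: origin terminal, freight, insurance.
FCA price = 348656.97 − 396.42 − 7762.05 − 251.56 = 340246.94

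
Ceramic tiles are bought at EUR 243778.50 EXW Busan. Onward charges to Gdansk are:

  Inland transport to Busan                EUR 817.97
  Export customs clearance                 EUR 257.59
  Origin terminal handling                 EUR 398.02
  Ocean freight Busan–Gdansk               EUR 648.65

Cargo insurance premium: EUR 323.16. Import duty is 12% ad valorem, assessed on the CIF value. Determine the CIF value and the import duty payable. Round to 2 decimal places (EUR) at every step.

CIF value: EUR 246223.89; import duty: EUR 29546.87

CIF = EXW price + pre-shipment costs + freight + insurance
CIF = 243778.50 + 817.97 + 257.59 + 398.02 + 648.65 + 323.16 = 246223.89
Import duty = 246223.89 × 12% = 29546.87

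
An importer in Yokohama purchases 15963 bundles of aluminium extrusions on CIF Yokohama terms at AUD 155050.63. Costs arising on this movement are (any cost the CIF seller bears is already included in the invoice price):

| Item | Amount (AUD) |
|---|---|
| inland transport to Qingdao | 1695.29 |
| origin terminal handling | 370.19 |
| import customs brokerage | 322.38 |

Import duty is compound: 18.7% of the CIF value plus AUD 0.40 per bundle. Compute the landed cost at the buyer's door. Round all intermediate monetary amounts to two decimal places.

Total landed cost: AUD 190752.68

CIF: the seller pays costs through ocean freight and marine insurance to the destination port.
Already in the invoice (seller's account under CIF): inland to port, origin terminal — exclude.
The CIF price already equals the CIF value: 155050.63
Ad valorem component: 155050.63 × 18.7% = 28994.47
Specific component: 15963 × 0.40 = 6385.20
Import duty = 28994.47 + 6385.20 = 35379.67
Buyer bears: brokerage 322.38 + duty 35379.67 = 35702.05
Landed cost = invoice 155050.63 + 35702.05 = 190752.68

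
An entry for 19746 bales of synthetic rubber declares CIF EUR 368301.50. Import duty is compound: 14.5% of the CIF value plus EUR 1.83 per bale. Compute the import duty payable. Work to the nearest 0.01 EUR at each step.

Import duty: EUR 89538.90

Ad valorem component: 368301.50 × 14.5% = 53403.72
Specific component: 19746 × 1.83 = 36135.18
Import duty = 53403.72 + 36135.18 = 89538.90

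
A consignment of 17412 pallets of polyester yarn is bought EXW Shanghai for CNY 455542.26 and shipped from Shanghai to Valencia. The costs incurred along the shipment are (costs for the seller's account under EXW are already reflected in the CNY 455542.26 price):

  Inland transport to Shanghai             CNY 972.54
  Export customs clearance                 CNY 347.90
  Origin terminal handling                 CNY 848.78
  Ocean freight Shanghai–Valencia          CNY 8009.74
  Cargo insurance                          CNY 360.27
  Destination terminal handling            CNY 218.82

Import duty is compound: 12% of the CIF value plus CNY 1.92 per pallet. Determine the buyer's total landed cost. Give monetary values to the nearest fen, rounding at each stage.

Total landed cost: CNY 555661.13

EXW: the seller makes goods available at their premises; the buyer bears all onward costs.
CIF value = EXW price + inland to port + export clearance + origin terminal + freight + insurance = 455542.26 + 972.54 + 347.90 + 848.78 + 8009.74 + 360.27 = 466081.49
Ad valorem component: 466081.49 × 12% = 55929.78
Specific component: 17412 × 1.92 = 33431.04
Import duty = 55929.78 + 33431.04 = 89360.82
Buyer bears: inland to port 972.54 + export clearance 347.90 + origin terminal 848.78 + freight 8009.74 + insurance 360.27 + destination terminal 218.82 + duty 89360.82 = 100118.87
Landed cost = invoice 455542.26 + 100118.87 = 555661.13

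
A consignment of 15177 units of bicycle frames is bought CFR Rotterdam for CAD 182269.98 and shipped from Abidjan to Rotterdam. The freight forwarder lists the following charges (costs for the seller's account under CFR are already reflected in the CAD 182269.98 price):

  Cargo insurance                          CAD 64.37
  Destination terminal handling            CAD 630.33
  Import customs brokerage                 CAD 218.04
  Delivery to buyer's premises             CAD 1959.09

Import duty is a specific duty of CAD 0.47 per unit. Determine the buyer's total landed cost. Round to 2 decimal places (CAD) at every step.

CFR: the seller pays costs through ocean freight to the destination port, but not insurance.
CIF value = CFR price + insurance = 182269.98 + 64.37 = 182334.35
Import duty = 15177 × 0.47 = 7133.19
Buyer bears: insurance 64.37 + destination terminal 630.33 + brokerage 218.04 + delivery 1959.09 + duty 7133.19 = 10005.02
Landed cost = invoice 182269.98 + 10005.02 = 192275.00

Total landed cost: CAD 192275.00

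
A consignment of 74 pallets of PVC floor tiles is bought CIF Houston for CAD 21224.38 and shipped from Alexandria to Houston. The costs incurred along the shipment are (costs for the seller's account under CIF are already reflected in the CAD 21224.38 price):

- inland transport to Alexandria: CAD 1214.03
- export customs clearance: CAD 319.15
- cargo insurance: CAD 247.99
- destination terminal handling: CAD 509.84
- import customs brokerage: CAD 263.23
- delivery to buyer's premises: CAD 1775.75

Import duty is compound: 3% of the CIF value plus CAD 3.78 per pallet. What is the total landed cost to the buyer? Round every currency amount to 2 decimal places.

Total landed cost: CAD 24689.65

CIF: the seller pays costs through ocean freight and marine insurance to the destination port.
Already in the invoice (seller's account under CIF): inland to port, export clearance, insurance — exclude.
The CIF price already equals the CIF value: 21224.38
Ad valorem component: 21224.38 × 3% = 636.73
Specific component: 74 × 3.78 = 279.72
Import duty = 636.73 + 279.72 = 916.45
Buyer bears: destination terminal 509.84 + brokerage 263.23 + delivery 1775.75 + duty 916.45 = 3465.27
Landed cost = invoice 21224.38 + 3465.27 = 24689.65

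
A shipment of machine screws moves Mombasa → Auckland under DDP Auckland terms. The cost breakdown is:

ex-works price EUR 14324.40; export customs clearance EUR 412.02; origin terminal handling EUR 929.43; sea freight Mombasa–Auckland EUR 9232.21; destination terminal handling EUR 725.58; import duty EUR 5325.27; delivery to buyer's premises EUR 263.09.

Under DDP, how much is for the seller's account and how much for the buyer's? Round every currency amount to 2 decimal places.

Seller: EUR 31212.00; buyer: EUR 0.00

DDP: the seller bears all costs including import duty.
Seller's account: goods 14324.40 + export clearance 412.02 + origin terminal 929.43 + freight 9232.21 + destination terminal 725.58 + duty 5325.27 + delivery 263.09 = 31212.00
Buyer's account: 0.00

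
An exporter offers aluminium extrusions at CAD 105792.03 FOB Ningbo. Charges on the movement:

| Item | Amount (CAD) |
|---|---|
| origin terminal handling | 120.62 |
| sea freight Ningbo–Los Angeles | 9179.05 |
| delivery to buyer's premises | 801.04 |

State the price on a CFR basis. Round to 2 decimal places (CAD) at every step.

CFR price: CAD 114971.08

Not relevant to the conversion: origin terminal — on the seller under both FOB and CFR; already in the FOB price and stays in the CFR price. delivery — on the buyer under both terms; not part of either seller's price.
From FOB to CFR, the seller additionally bears: freight.
CFR price = 105792.03 + 9179.05 = 114971.08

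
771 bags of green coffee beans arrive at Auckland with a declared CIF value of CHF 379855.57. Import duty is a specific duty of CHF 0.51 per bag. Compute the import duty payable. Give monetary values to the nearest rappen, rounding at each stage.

Import duty: CHF 393.21

Import duty = 771 × 0.51 = 393.21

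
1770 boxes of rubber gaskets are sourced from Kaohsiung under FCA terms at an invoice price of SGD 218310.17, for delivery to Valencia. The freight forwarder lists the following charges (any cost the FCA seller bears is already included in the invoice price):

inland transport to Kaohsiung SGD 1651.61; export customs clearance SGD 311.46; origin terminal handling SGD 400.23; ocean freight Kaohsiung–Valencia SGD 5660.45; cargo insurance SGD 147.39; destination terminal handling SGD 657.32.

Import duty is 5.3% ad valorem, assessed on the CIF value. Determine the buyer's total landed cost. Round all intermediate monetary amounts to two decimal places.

Total landed cost: SGD 237075.03

FCA: the seller delivers export-cleared goods to the carrier; the buyer bears costs from that point.
Already in the invoice (seller's account under FCA): inland to port, export clearance — exclude.
CIF value = FCA price + origin terminal + freight + insurance = 218310.17 + 400.23 + 5660.45 + 147.39 = 224518.24
Import duty = 224518.24 × 5.3% = 11899.47
Buyer bears: origin terminal 400.23 + freight 5660.45 + insurance 147.39 + destination terminal 657.32 + duty 11899.47 = 18764.86
Landed cost = invoice 218310.17 + 18764.86 = 237075.03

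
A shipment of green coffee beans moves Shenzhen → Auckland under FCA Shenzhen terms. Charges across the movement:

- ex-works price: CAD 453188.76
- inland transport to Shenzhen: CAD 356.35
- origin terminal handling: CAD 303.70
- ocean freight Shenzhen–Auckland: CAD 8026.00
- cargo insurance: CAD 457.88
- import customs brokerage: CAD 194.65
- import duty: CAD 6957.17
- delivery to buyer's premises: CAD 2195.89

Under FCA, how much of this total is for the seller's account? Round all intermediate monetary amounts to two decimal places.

FCA: the seller delivers export-cleared goods to the carrier; the buyer bears costs from that point.
Seller's account: goods 453188.76 + inland to port 356.35 = 453545.11
Buyer's account: origin terminal 303.70 + freight 8026.00 + insurance 457.88 + brokerage 194.65 + duty 6957.17 + delivery 2195.89 = 18135.29

Seller's account: CAD 453545.11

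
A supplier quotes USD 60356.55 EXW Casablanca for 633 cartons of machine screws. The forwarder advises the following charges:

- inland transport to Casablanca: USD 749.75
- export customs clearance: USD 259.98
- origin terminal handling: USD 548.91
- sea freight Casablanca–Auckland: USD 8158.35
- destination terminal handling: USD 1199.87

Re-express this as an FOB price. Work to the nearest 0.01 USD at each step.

Not relevant to the conversion: freight, destination terminal — on the buyer under both terms; not part of either seller's price.
From EXW to FOB, the seller additionally bears: inland to port, export clearance, origin terminal.
FOB price = 60356.55 + 749.75 + 259.98 + 548.91 = 61915.19

FOB price: USD 61915.19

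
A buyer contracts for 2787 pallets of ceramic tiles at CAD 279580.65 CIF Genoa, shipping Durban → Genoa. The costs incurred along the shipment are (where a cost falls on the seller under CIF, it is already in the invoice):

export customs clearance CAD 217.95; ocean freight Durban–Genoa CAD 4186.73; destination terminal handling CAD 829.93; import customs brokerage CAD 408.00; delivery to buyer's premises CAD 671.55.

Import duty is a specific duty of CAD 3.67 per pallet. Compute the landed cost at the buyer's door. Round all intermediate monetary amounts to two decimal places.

CIF: the seller pays costs through ocean freight and marine insurance to the destination port.
Already in the invoice (seller's account under CIF): export clearance, freight — exclude.
The CIF price already equals the CIF value: 279580.65
Import duty = 2787 × 3.67 = 10228.29
Buyer bears: destination terminal 829.93 + brokerage 408.00 + delivery 671.55 + duty 10228.29 = 12137.77
Landed cost = invoice 279580.65 + 12137.77 = 291718.42

Total landed cost: CAD 291718.42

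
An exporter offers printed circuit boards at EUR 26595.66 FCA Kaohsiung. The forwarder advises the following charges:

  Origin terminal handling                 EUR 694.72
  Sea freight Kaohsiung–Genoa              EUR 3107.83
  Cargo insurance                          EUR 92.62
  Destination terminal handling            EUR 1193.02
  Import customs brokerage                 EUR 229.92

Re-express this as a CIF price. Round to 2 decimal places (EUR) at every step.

CIF price: EUR 30490.83

Not relevant to the conversion: destination terminal, brokerage — on the buyer under both terms; not part of either seller's price.
From FCA to CIF, the seller additionally bears: origin terminal, freight, insurance.
CIF price = 26595.66 + 694.72 + 3107.83 + 92.62 = 30490.83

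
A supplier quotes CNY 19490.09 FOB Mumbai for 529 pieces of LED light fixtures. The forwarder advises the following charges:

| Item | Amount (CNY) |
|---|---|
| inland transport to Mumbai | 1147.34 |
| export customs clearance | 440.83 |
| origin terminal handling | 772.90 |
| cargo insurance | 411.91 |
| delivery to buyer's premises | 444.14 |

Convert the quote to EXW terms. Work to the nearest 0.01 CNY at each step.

EXW price: CNY 17129.02

Not relevant to the conversion: delivery, insurance — on the buyer under both terms; not part of either seller's price.
From FOB to EXW, the seller no longer bears: inland to port, export clearance, origin terminal.
EXW price = 19490.09 − 1147.34 − 440.83 − 772.90 = 17129.02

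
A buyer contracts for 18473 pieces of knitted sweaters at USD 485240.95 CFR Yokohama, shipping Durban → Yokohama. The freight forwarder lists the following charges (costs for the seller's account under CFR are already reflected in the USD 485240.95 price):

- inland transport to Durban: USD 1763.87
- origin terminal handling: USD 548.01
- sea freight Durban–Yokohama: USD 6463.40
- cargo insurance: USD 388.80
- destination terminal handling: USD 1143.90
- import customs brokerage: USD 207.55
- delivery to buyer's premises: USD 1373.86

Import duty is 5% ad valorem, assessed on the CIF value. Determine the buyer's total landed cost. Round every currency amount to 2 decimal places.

Total landed cost: USD 512636.55

CFR: the seller pays costs through ocean freight to the destination port, but not insurance.
Already in the invoice (seller's account under CFR): inland to port, origin terminal, freight — exclude.
CIF value = CFR price + insurance = 485240.95 + 388.80 = 485629.75
Import duty = 485629.75 × 5% = 24281.49
Buyer bears: insurance 388.80 + destination terminal 1143.90 + brokerage 207.55 + delivery 1373.86 + duty 24281.49 = 27395.60
Landed cost = invoice 485240.95 + 27395.60 = 512636.55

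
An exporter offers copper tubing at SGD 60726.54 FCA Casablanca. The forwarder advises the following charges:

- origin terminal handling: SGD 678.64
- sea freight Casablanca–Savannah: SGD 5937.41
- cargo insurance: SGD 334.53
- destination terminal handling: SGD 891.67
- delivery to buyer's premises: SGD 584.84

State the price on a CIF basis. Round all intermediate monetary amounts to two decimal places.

Not relevant to the conversion: destination terminal, delivery — on the buyer under both terms; not part of either seller's price.
From FCA to CIF, the seller additionally bears: origin terminal, freight, insurance.
CIF price = 60726.54 + 678.64 + 5937.41 + 334.53 = 67677.12

CIF price: SGD 67677.12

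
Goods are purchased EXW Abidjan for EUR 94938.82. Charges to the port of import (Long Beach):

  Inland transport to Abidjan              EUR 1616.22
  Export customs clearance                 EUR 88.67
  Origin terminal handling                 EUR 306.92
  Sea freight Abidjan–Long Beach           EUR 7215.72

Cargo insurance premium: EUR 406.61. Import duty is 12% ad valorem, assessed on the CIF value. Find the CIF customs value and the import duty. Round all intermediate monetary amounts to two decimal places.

CIF value: EUR 104572.96; import duty: EUR 12548.76

CIF = EXW price + pre-shipment costs + freight + insurance
CIF = 94938.82 + 1616.22 + 88.67 + 306.92 + 7215.72 + 406.61 = 104572.96
Import duty = 104572.96 × 12% = 12548.76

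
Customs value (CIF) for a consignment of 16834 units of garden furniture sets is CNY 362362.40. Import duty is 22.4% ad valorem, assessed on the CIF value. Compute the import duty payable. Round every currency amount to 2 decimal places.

Import duty: CNY 81169.18

Import duty = 362362.40 × 22.4% = 81169.18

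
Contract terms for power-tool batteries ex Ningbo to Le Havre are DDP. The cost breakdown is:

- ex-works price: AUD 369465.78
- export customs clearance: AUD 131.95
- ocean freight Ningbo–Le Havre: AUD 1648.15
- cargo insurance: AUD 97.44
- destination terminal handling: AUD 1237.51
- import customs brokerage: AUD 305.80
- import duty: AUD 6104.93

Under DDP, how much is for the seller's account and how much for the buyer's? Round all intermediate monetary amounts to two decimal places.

Seller: AUD 378991.56; buyer: AUD 0.00

DDP: the seller bears all costs including import duty.
Seller's account: goods 369465.78 + export clearance 131.95 + freight 1648.15 + insurance 97.44 + destination terminal 1237.51 + brokerage 305.80 + duty 6104.93 = 378991.56
Buyer's account: 0.00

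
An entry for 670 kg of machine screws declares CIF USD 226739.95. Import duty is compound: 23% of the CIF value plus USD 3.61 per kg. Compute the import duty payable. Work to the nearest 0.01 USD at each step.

Import duty: USD 54568.89

Ad valorem component: 226739.95 × 23% = 52150.19
Specific component: 670 × 3.61 = 2418.70
Import duty = 52150.19 + 2418.70 = 54568.89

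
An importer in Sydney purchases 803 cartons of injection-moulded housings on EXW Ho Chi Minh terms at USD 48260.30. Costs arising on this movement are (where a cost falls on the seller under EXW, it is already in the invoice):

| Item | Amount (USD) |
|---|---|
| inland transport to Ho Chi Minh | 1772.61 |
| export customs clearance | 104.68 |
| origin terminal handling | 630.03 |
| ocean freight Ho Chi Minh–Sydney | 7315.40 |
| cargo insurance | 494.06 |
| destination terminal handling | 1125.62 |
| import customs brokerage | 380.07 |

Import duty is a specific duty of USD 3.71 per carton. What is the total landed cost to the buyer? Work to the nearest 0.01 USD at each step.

EXW: the seller makes goods available at their premises; the buyer bears all onward costs.
CIF value = EXW price + inland to port + export clearance + origin terminal + freight + insurance = 48260.30 + 1772.61 + 104.68 + 630.03 + 7315.40 + 494.06 = 58577.08
Import duty = 803 × 3.71 = 2979.13
Buyer bears: inland to port 1772.61 + export clearance 104.68 + origin terminal 630.03 + freight 7315.40 + insurance 494.06 + destination terminal 1125.62 + brokerage 380.07 + duty 2979.13 = 14801.60
Landed cost = invoice 48260.30 + 14801.60 = 63061.90

Total landed cost: USD 63061.90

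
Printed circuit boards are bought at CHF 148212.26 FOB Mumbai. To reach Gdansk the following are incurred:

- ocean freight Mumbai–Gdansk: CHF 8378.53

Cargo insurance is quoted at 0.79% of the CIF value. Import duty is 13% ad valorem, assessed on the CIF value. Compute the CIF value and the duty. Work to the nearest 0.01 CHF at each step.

Let C be the CIF value. C = FOB price + freight + 0.79% × C
C − 0.79% × C = 148212.26 + 8378.53
0.9921 × C = 156590.79
C = 156590.79 / 0.9921 = 157837.71
Insurance premium = 0.79% × 157837.71 = 1246.92
Import duty = 157837.71 × 13% = 20518.90

CIF value: CHF 157837.71; import duty: CHF 20518.90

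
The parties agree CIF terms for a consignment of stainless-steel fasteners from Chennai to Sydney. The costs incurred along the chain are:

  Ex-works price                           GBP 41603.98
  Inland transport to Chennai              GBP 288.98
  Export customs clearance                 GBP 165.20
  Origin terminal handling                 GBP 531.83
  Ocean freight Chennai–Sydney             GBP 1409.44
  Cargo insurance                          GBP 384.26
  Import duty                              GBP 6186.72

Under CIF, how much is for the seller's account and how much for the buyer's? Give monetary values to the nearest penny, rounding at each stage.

CIF: the seller pays costs through ocean freight and marine insurance to the destination port.
Seller's account: goods 41603.98 + inland to port 288.98 + export clearance 165.20 + origin terminal 531.83 + freight 1409.44 + insurance 384.26 = 44383.69
Buyer's account: duty 6186.72 = 6186.72

Seller: GBP 44383.69; buyer: GBP 6186.72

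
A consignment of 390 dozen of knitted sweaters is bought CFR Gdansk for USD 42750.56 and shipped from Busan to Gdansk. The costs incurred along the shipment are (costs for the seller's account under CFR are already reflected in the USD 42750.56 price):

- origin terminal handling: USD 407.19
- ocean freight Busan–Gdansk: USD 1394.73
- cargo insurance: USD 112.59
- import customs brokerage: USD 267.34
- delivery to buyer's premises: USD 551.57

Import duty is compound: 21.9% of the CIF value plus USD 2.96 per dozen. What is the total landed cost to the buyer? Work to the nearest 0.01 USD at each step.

CFR: the seller pays costs through ocean freight to the destination port, but not insurance.
Already in the invoice (seller's account under CFR): origin terminal, freight — exclude.
CIF value = CFR price + insurance = 42750.56 + 112.59 = 42863.15
Ad valorem component: 42863.15 × 21.9% = 9387.03
Specific component: 390 × 2.96 = 1154.40
Import duty = 9387.03 + 1154.40 = 10541.43
Buyer bears: insurance 112.59 + brokerage 267.34 + delivery 551.57 + duty 10541.43 = 11472.93
Landed cost = invoice 42750.56 + 11472.93 = 54223.49

Total landed cost: USD 54223.49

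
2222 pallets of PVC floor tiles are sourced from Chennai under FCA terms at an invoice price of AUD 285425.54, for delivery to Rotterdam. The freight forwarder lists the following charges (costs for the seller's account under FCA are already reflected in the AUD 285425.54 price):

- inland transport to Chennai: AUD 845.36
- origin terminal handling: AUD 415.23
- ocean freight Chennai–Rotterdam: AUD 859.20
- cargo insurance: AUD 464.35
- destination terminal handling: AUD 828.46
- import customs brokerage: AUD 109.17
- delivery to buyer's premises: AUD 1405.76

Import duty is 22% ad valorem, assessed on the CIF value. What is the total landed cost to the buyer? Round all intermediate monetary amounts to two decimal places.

Total landed cost: AUD 352683.86

FCA: the seller delivers export-cleared goods to the carrier; the buyer bears costs from that point.
Already in the invoice (seller's account under FCA): inland to port — exclude.
CIF value = FCA price + origin terminal + freight + insurance = 285425.54 + 415.23 + 859.20 + 464.35 = 287164.32
Import duty = 287164.32 × 22% = 63176.15
Buyer bears: origin terminal 415.23 + freight 859.20 + insurance 464.35 + destination terminal 828.46 + brokerage 109.17 + delivery 1405.76 + duty 63176.15 = 67258.32
Landed cost = invoice 285425.54 + 67258.32 = 352683.86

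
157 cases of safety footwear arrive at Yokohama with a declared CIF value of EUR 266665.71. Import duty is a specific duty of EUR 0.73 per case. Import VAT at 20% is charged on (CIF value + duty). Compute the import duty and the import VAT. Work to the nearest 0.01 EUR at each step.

Import duty = 157 × 0.73 = 114.61
VAT base = CIF + duty = 266665.71 + 114.61 = 266780.32
Import VAT = 266780.32 × 20% = 53356.06

Import duty: EUR 114.61; import VAT: EUR 53356.06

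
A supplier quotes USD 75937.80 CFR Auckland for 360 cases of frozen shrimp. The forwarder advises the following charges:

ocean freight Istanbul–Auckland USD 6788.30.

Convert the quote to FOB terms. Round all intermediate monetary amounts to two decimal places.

From CFR to FOB, the seller no longer bears: freight.
FOB price = 75937.80 − 6788.30 = 69149.50

FOB price: USD 69149.50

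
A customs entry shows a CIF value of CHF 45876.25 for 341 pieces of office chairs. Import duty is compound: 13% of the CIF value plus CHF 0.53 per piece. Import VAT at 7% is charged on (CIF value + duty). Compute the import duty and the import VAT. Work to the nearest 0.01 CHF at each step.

Import duty: CHF 6144.64; import VAT: CHF 3641.46

Ad valorem component: 45876.25 × 13% = 5963.91
Specific component: 341 × 0.53 = 180.73
Import duty = 5963.91 + 180.73 = 6144.64
VAT base = CIF + duty = 45876.25 + 6144.64 = 52020.89
Import VAT = 52020.89 × 7% = 3641.46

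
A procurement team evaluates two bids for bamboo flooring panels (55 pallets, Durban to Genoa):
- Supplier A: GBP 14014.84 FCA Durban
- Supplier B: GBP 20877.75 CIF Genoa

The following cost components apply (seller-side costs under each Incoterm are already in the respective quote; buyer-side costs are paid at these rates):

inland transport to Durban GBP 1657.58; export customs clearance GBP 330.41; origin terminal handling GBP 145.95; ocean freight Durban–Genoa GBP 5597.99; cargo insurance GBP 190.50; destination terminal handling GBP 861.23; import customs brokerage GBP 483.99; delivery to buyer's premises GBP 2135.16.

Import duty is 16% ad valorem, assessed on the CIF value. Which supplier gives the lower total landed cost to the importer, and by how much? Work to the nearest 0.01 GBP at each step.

Supplier A (FCA):
CIF value = FCA price + origin terminal + freight + insurance = 14014.84 + 145.95 + 5597.99 + 190.50 = 19949.28
Import duty = 19949.28 × 16% = 3191.88
Buyer bears (A): 145.95 + 5597.99 + 190.50 + 861.23 + 483.99 + 2135.16 = 9414.82
Landed cost (A) = invoice 14014.84 + 9414.82 + duty 3191.88 = 26621.54
Supplier B (CIF):
The CIF price already equals the CIF value: 20877.75
Import duty = 20877.75 × 16% = 3340.44
Buyer bears (B): 861.23 + 483.99 + 2135.16 = 3480.38
Landed cost (B) = invoice 20877.75 + 3480.38 + duty 3340.44 = 27698.57
Difference = |26621.54 − 27698.57| = 1077.03

Supplier A is cheaper by GBP 1077.03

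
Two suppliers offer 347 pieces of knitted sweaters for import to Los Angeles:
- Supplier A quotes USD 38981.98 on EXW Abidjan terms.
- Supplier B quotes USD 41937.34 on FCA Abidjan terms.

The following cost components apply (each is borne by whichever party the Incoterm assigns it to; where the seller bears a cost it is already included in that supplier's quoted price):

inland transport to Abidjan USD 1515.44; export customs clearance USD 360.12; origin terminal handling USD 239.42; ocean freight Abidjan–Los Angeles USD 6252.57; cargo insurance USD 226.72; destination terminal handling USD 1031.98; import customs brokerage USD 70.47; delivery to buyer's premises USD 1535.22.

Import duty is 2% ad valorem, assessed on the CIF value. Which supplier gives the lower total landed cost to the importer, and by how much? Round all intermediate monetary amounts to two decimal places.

Supplier A (EXW):
CIF value = EXW price + inland to port + export clearance + origin terminal + freight + insurance = 38981.98 + 1515.44 + 360.12 + 239.42 + 6252.57 + 226.72 = 47576.25
Import duty = 47576.25 × 2% = 951.53
Buyer bears (A): 1515.44 + 360.12 + 239.42 + 6252.57 + 226.72 + 1031.98 + 70.47 + 1535.22 = 11231.94
Landed cost (A) = invoice 38981.98 + 11231.94 + duty 951.53 = 51165.45
Supplier B (FCA):
CIF value = FCA price + origin terminal + freight + insurance = 41937.34 + 239.42 + 6252.57 + 226.72 = 48656.05
Import duty = 48656.05 × 2% = 973.12
Buyer bears (B): 239.42 + 6252.57 + 226.72 + 1031.98 + 70.47 + 1535.22 = 9356.38
Landed cost (B) = invoice 41937.34 + 9356.38 + duty 973.12 = 52266.84
Difference = |51165.45 − 52266.84| = 1101.39

Supplier A is cheaper by USD 1101.39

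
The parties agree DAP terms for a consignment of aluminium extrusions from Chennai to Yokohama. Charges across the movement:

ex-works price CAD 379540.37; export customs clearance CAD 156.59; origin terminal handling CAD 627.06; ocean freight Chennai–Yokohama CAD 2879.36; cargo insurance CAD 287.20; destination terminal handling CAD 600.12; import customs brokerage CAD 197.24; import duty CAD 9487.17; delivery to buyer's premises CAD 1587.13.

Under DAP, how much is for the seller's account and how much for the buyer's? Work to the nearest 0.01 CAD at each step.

DAP: the seller bears all costs to the named destination except import duty and clearance.
Seller's account: goods 379540.37 + export clearance 156.59 + origin terminal 627.06 + freight 2879.36 + insurance 287.20 + destination terminal 600.12 + delivery 1587.13 = 385677.83
Buyer's account: brokerage 197.24 + duty 9487.17 = 9684.41

Seller: CAD 385677.83; buyer: CAD 9684.41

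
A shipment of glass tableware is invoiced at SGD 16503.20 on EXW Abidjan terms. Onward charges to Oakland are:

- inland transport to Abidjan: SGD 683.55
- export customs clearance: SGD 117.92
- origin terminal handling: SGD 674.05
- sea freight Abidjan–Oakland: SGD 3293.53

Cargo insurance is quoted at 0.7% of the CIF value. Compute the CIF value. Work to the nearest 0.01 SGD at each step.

CIF value: SGD 21422.21

Let C be the CIF value. C = EXW price + pre-shipment costs + freight + 0.7% × C
C − 0.7% × C = 16503.20 + 683.55 + 117.92 + 674.05 + 3293.53
0.993 × C = 21272.25
C = 21272.25 / 0.993 = 21422.21
Insurance premium = 0.7% × 21422.21 = 149.96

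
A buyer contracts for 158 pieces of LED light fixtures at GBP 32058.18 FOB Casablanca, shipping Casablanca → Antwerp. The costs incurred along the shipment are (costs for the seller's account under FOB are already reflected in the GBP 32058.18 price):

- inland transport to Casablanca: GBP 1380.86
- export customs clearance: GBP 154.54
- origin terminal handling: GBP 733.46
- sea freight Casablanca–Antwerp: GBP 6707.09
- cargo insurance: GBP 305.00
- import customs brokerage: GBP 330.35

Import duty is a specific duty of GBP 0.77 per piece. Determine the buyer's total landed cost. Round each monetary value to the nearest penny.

FOB: the seller bears costs until goods are on board at the origin port; the buyer bears freight, insurance and all costs thereafter.
Already in the invoice (seller's account under FOB): inland to port, export clearance, origin terminal — exclude.
CIF value = FOB price + freight + insurance = 32058.18 + 6707.09 + 305.00 = 39070.27
Import duty = 158 × 0.77 = 121.66
Buyer bears: freight 6707.09 + insurance 305.00 + brokerage 330.35 + duty 121.66 = 7464.10
Landed cost = invoice 32058.18 + 7464.10 = 39522.28

Total landed cost: GBP 39522.28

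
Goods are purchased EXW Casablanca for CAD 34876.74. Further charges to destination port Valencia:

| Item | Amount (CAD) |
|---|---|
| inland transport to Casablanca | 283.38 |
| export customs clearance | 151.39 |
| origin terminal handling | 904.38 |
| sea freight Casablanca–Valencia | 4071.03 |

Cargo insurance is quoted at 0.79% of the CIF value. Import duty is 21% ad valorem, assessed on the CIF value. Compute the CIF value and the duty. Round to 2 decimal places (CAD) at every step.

CIF value: CAD 40607.72; import duty: CAD 8527.62

Let C be the CIF value. C = EXW price + pre-shipment costs + freight + 0.79% × C
C − 0.79% × C = 34876.74 + 283.38 + 151.39 + 904.38 + 4071.03
0.9921 × C = 40286.92
C = 40286.92 / 0.9921 = 40607.72
Insurance premium = 0.79% × 40607.72 = 320.80
Import duty = 40607.72 × 21% = 8527.62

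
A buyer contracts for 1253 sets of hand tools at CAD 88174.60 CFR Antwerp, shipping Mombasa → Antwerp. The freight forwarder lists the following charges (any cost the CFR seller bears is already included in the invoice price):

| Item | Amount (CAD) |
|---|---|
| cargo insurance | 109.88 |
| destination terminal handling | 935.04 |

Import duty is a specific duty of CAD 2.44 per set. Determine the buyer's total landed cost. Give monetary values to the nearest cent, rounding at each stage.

Total landed cost: CAD 92276.84

CFR: the seller pays costs through ocean freight to the destination port, but not insurance.
CIF value = CFR price + insurance = 88174.60 + 109.88 = 88284.48
Import duty = 1253 × 2.44 = 3057.32
Buyer bears: insurance 109.88 + destination terminal 935.04 + duty 3057.32 = 4102.24
Landed cost = invoice 88174.60 + 4102.24 = 92276.84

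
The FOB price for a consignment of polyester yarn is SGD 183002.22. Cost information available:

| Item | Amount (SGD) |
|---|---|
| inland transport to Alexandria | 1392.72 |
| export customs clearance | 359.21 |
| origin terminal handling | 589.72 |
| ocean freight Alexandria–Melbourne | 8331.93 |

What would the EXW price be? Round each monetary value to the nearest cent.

Not relevant to the conversion: freight — on the buyer under both terms; not part of either seller's price.
From FOB to EXW, the seller no longer bears: inland to port, export clearance, origin terminal.
EXW price = 183002.22 − 1392.72 − 359.21 − 589.72 = 180660.57

EXW price: SGD 180660.57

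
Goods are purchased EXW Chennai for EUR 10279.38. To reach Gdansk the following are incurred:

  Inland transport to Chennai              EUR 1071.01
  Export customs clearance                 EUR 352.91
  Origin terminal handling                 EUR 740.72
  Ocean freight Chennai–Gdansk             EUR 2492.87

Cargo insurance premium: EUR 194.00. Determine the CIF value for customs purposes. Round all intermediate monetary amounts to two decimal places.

CIF = EXW price + pre-shipment costs + freight + insurance
CIF = 10279.38 + 1071.01 + 352.91 + 740.72 + 2492.87 + 194.00 = 15130.89

CIF value: EUR 15130.89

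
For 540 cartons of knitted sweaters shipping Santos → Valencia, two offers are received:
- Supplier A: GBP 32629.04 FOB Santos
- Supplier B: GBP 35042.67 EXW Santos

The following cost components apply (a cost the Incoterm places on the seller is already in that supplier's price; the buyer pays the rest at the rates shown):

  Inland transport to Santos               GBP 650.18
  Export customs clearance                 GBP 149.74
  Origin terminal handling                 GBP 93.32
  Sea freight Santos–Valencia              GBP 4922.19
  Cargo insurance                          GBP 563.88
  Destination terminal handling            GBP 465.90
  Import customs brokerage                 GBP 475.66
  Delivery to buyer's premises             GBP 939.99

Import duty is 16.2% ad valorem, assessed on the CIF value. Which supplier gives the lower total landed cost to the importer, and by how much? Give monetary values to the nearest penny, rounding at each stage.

Supplier A (FOB):
CIF value = FOB price + freight + insurance = 32629.04 + 4922.19 + 563.88 = 38115.11
Import duty = 38115.11 × 16.2% = 6174.65
Buyer bears (A): 4922.19 + 563.88 + 465.90 + 475.66 + 939.99 = 7367.62
Landed cost (A) = invoice 32629.04 + 7367.62 + duty 6174.65 = 46171.31
Supplier B (EXW):
CIF value = EXW price + inland to port + export clearance + origin terminal + freight + insurance = 35042.67 + 650.18 + 149.74 + 93.32 + 4922.19 + 563.88 = 41421.98
Import duty = 41421.98 × 16.2% = 6710.36
Buyer bears (B): 650.18 + 149.74 + 93.32 + 4922.19 + 563.88 + 465.90 + 475.66 + 939.99 = 8260.86
Landed cost (B) = invoice 35042.67 + 8260.86 + duty 6710.36 = 50013.89
Difference = |46171.31 − 50013.89| = 3842.58

Supplier A is cheaper by GBP 3842.58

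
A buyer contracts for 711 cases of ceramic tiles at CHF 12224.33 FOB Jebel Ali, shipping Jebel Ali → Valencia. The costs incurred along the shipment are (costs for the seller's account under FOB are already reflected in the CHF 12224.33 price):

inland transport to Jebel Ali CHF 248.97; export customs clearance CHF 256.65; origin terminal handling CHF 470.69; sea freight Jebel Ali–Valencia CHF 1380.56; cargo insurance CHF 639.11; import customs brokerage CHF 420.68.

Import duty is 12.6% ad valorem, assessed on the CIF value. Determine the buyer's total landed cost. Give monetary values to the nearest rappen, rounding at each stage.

Total landed cost: CHF 16459.42

FOB: the seller bears costs until goods are on board at the origin port; the buyer bears freight, insurance and all costs thereafter.
Already in the invoice (seller's account under FOB): inland to port, export clearance, origin terminal — exclude.
CIF value = FOB price + freight + insurance = 12224.33 + 1380.56 + 639.11 = 14244.00
Import duty = 14244.00 × 12.6% = 1794.74
Buyer bears: freight 1380.56 + insurance 639.11 + brokerage 420.68 + duty 1794.74 = 4235.09
Landed cost = invoice 12224.33 + 4235.09 = 16459.42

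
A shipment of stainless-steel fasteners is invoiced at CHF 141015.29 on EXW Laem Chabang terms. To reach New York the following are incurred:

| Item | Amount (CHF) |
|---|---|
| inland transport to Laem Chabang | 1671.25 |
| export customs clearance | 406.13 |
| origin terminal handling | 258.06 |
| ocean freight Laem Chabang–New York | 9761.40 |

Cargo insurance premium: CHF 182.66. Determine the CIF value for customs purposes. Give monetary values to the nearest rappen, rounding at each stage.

CIF = EXW price + pre-shipment costs + freight + insurance
CIF = 141015.29 + 1671.25 + 406.13 + 258.06 + 9761.40 + 182.66 = 153294.79

CIF value: CHF 153294.79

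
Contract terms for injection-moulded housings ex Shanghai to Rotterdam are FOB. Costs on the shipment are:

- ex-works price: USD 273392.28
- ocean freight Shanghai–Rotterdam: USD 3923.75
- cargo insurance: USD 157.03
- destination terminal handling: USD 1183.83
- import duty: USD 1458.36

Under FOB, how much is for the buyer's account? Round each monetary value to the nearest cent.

FOB: the seller bears costs until goods are on board at the origin port; the buyer bears freight, insurance and all costs thereafter.
Seller's account: goods 273392.28 = 273392.28
Buyer's account: freight 3923.75 + insurance 157.03 + destination terminal 1183.83 + duty 1458.36 = 6722.97

Buyer's account: USD 6722.97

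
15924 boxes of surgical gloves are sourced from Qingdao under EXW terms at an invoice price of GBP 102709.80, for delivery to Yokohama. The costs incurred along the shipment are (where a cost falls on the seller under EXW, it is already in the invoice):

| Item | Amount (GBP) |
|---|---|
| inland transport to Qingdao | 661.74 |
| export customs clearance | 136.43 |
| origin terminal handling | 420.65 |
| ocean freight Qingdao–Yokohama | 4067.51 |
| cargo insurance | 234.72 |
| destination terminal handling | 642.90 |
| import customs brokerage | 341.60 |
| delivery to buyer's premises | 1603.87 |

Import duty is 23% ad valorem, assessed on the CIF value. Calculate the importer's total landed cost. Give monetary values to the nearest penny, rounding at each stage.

EXW: the seller makes goods available at their premises; the buyer bears all onward costs.
CIF value = EXW price + inland to port + export clearance + origin terminal + freight + insurance = 102709.80 + 661.74 + 136.43 + 420.65 + 4067.51 + 234.72 = 108230.85
Import duty = 108230.85 × 23% = 24893.10
Buyer bears: inland to port 661.74 + export clearance 136.43 + origin terminal 420.65 + freight 4067.51 + insurance 234.72 + destination terminal 642.90 + brokerage 341.60 + delivery 1603.87 + duty 24893.10 = 33002.52
Landed cost = invoice 102709.80 + 33002.52 = 135712.32

Total landed cost: GBP 135712.32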